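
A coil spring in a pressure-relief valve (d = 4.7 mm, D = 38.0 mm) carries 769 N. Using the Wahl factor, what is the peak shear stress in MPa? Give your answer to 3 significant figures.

847 MPa

Spring index C = D/d = 38.0/4.7 = 8.0851
K_W = (4C−1)/(4C−4) + 0.615/C = 31.340/28.340 + 0.0761 = 1.1819
τ₀ = 8FD/(πd³) = 8·769·38.0/(π·4.7³) = 233776/326.17 = 716.73 MPa
τ_max = K·τ₀ = 1.1819 × 716.73 = 847.12 MPa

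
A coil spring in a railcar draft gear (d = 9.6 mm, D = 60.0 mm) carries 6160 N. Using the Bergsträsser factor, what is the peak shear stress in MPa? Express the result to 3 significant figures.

1310 MPa

Spring index C = D/d = 60.0/9.6 = 6.2500
K_B = (4C+2)/(4C−3) = 27.000/22.000 = 1.2273
τ₀ = 8FD/(πd³) = 8·6160·60.0/(π·9.6³) = 2.9568e+06/2779.5 = 1063.8 MPa
τ_max = K·τ₀ = 1.2273 × 1063.8 = 1305.6 MPa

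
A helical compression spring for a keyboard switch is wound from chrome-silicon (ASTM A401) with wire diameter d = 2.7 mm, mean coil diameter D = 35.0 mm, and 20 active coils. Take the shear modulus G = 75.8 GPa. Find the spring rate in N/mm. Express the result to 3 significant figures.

0.587 N/mm

k = Gd⁴/(8D³N_a) = (75.8×10³ × 2.7⁴) / (8 × 35.0³ × 20)
  = 4.02832e+06 / 6.86e+06 = 0.58722 N/mm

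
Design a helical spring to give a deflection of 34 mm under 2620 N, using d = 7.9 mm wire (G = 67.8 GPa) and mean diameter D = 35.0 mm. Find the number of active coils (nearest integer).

10

Required rate k = F/δ = 2620/34 = 77.059 N/mm
N_a = Gd⁴/(8D³k) = (67.8×10³ × 7.9⁴)/(8 × 35.0³ × 77.059)
    = 2.64082e+08 / 2.64312e+07 = 9.991 → 10 coils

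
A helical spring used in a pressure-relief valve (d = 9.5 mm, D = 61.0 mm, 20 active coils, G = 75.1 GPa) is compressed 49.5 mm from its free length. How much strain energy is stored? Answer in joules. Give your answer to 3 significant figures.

k = Gd⁴/(8D³N_a) = (75.1×10³)(9.5⁴)/(8·61.0³·20) = 16.843 N/mm
U = ½kδ² = 0.5 × 16.843 × 49.5² = 20635 N·mm = 20.635 J

20.6 J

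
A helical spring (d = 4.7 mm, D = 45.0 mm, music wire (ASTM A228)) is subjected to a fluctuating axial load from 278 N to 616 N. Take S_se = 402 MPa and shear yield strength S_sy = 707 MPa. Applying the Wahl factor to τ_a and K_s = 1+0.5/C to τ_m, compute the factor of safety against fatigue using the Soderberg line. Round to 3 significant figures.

0.788

C = D/d = 45.0/4.7 = 9.5745; K_W = (4C−1)/(4C−4)+0.615/C = 1.1517; K_s = 1+0.5/C = 1.0522
F_a = (F_max−F_min)/2 = 169 N; F_m = (F_max+F_min)/2 = 447 N
τ_a = K_W·8F_aD/(πd³) = 1.1517 × 186.53 = 214.83 MPa
τ_m = K_s·8F_mD/(πd³) = 1.0522 × 493.36 = 519.13 MPa
Soderberg: 1/n_f = τ_a/S_se + τ_m/S_sy = 214.83/402 + 519.13/707 = 0.53439 + 0.73427 = 1.2687
n_f = 1/1.2687 = 0.7882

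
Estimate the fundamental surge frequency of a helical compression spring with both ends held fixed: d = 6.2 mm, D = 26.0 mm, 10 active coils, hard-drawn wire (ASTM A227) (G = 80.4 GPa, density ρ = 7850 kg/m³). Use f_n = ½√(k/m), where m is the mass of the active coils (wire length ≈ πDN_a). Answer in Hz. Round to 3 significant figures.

330 Hz

k = Gd⁴/(8D³N_a) = (80.4×10³)(6.2⁴)/(8·26.0³·10) = 84.491 N/mm = 84491 N/m
Wire length L = πDN_a = π·26.0·10 = 816.81 mm
m = ρ·(πd²/4)·L = 7850 × 30.191×10⁻⁶ m² × 0.81681 m = 0.19358 kg
f_n = ½√(k/m) = 0.5·√(84491/0.19358) = 0.5·√(4.3646e+05) = 330.33 Hz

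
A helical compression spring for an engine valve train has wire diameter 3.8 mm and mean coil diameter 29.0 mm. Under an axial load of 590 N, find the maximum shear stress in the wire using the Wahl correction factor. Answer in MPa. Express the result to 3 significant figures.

Spring index C = D/d = 29.0/3.8 = 7.6316
K_W = (4C−1)/(4C−4) + 0.615/C = 29.526/26.526 + 0.0806 = 1.1937
τ₀ = 8FD/(πd³) = 8·590·29.0/(π·3.8³) = 136880/172.39 = 794.03 MPa
τ_max = K·τ₀ = 1.1937 × 794.03 = 947.82 MPa

948 MPa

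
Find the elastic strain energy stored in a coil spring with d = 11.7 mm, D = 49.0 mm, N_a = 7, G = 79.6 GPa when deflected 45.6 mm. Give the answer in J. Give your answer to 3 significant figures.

235 J

k = Gd⁴/(8D³N_a) = (79.6×10³)(11.7⁴)/(8·49.0³·7) = 226.4 N/mm
U = ½kδ² = 0.5 × 226.4 × 45.6² = 2.3539e+05 N·mm = 235.39 J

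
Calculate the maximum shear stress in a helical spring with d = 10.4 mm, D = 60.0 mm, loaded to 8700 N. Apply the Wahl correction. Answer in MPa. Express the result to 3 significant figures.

1490 MPa

Spring index C = D/d = 60.0/10.4 = 5.7692
K_W = (4C−1)/(4C−4) + 0.615/C = 22.077/19.077 + 0.1066 = 1.2639
τ₀ = 8FD/(πd³) = 8·8700·60.0/(π·10.4³) = 4.176e+06/3533.9 = 1181.7 MPa
τ_max = K·τ₀ = 1.2639 × 1181.7 = 1493.5 MPa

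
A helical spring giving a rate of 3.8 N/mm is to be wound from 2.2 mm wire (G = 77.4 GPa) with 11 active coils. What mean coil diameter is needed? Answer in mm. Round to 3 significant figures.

D = (Gd⁴/(8N_a·k))^(1/3) = (77.4×10³·2.2⁴/(8·11·3.8))^(1/3)
  = (5422.07)^(1/3) = 17.5680 mm

17.6 mm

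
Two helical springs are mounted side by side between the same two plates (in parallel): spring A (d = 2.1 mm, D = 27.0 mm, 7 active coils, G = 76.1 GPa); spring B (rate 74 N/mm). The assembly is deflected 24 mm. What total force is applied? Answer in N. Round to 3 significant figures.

k_A = Gd⁴/(8D³N_a) = (76.1×10³)(2.1⁴)/(8·27.0³·7) = 1.3427 N/mm
Parallel: k_eq = 1.3427 + 74 = 75.343 N/mm
F = k_eq·δ = 75.343·24 = 1808.2 N

1810 N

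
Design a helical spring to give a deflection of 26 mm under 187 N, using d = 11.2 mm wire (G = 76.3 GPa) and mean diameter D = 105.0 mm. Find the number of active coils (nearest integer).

Required rate k = F/δ = 187/26 = 7.1923 N/mm
N_a = Gd⁴/(8D³k) = (76.3×10³ × 11.2⁴)/(8 × 105.0³ × 7.1923)
    = 1.2006e+09 / 6.6608e+07 = 18.02 → 18 coils

18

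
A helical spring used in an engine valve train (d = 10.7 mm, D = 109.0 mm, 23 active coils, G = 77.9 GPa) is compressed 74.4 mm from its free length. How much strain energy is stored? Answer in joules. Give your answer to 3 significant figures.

k = Gd⁴/(8D³N_a) = (77.9×10³)(10.7⁴)/(8·109.0³·23) = 4.2852 N/mm
U = ½kδ² = 0.5 × 4.2852 × 74.4² = 11860 N·mm = 11.86 J

11.9 J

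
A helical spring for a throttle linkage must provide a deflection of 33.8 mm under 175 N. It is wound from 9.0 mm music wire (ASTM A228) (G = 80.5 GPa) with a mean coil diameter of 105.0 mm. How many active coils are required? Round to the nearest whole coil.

Required rate k = F/δ = 175/33.8 = 5.1775 N/mm
N_a = Gd⁴/(8D³k) = (80.5×10³ × 9.0⁴)/(8 × 105.0³ × 5.1775)
    = 5.2816e+08 / 4.7949e+07 = 11.02 → 11 coils

11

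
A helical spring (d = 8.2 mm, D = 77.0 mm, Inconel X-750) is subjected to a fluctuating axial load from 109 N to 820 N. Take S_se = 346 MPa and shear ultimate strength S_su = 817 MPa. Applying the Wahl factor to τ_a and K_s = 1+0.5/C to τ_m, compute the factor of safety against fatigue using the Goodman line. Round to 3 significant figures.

C = D/d = 77.0/8.2 = 9.3902; K_W = (4C−1)/(4C−4)+0.615/C = 1.1549; K_s = 1+0.5/C = 1.0532
F_a = (F_max−F_min)/2 = 355.5 N; F_m = (F_max+F_min)/2 = 464.5 N
τ_a = K_W·8F_aD/(πd³) = 1.1549 × 126.42 = 146 MPa
τ_m = K_s·8F_mD/(πd³) = 1.0532 × 165.19 = 173.98 MPa
Goodman: 1/n_f = τ_a/S_se + τ_m/S_su = 146/346 + 173.98/817 = 0.42198 + 0.21295 = 0.63493
n_f = 1/0.63493 = 1.575

1.57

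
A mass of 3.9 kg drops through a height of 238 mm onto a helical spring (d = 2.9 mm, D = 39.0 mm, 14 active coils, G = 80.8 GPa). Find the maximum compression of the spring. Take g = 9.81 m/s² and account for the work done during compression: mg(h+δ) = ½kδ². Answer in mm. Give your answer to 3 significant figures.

197 mm

k = Gd⁴/(8D³N_a) = (80.8×10³)(2.9⁴)/(8·39.0³·14) = 0.86018 N/mm
W = mg = 3.9 × 9.81 = 38.259 N
½kδ² − Wδ − Wh = 0 → δ = (W + √(W² + 2kWh))/k
δ = (38.259 + √(1463.8 + 15665.1))/0.86018 = (38.259 + 130.88)/0.86018 = 196.63 mm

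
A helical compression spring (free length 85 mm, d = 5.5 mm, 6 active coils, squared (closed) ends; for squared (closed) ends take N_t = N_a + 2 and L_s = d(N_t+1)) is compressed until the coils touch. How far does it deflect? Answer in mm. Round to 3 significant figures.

35.5 mm

N_t = 8; L_s = 5.5·9 = 49.5 mm
δ_solid = L₀ − L_s = 85 − 49.5 = 35.5 mm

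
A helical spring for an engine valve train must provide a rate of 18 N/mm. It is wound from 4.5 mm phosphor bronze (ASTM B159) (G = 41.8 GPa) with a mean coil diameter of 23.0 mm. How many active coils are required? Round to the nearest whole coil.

10

N_a = Gd⁴/(8D³k) = (41.8×10³ × 4.5⁴)/(8 × 23.0³ × 18)
    = 1.71406e+07 / 1.75205e+06 = 9.783 → 10 coils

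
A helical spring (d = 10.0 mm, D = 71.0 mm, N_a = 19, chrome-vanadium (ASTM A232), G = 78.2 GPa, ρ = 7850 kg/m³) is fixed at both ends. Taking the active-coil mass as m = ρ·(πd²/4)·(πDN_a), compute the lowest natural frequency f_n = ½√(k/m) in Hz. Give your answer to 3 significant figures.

37.1 Hz

k = Gd⁴/(8D³N_a) = (78.2×10³)(10.0⁴)/(8·71.0³·19) = 14.374 N/mm = 14374 N/m
Wire length L = πDN_a = π·71.0·19 = 4238 mm
m = ρ·(πd²/4)·L = 7850 × 78.54×10⁻⁶ m² × 4.238 m = 2.6129 kg
f_n = ½√(k/m) = 0.5·√(14374/2.6129) = 0.5·√(5501.3) = 37.085 Hz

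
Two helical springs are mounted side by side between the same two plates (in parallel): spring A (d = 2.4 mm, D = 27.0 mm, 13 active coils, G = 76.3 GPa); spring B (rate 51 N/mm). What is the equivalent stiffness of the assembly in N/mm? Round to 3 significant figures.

k_A = Gd⁴/(8D³N_a) = (76.3×10³)(2.4⁴)/(8·27.0³·13) = 1.2366 N/mm
Parallel: k_eq = 1.2366 + 51 = 52.237 N/mm

52.2 N/mm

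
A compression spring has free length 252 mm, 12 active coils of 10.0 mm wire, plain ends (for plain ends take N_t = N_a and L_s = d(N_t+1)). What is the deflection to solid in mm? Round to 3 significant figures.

N_t = 12; L_s = 10.0·13 = 130 mm
δ_solid = L₀ − L_s = 252 − 130 = 122 mm

122 mm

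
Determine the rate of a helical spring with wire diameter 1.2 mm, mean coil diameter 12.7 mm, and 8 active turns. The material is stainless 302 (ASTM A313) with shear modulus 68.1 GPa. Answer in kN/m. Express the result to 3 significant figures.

k = Gd⁴/(8D³N_a) = (68.1×10³ × 1.2⁴) / (8 × 12.7³ × 8)
  = 141212 / 131097 = 1.0772 N/mm

1.08 kN/m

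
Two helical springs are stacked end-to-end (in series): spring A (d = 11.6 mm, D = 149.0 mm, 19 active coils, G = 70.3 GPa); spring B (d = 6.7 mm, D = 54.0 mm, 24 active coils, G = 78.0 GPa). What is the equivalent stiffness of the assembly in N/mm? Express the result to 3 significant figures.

k_A = Gd⁴/(8D³N_a) = (70.3×10³)(11.6⁴)/(8·149.0³·19) = 2.5315 N/mm
k_B = Gd⁴/(8D³N_a) = (78.0×10³)(6.7⁴)/(8·54.0³·24) = 5.1989 N/mm
Series: 1/k_eq = 1/2.5315 + 1/5.1989 = 0.58736; k_eq = 1.7025 N/mm

1.70 N/mm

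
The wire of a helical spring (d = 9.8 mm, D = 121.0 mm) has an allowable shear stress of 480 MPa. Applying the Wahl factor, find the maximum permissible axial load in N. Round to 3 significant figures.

1310 N

C = D/d = 121.0/9.8 = 12.3469
K_W = (4C−1)/(4C−4) + 0.615/C = 48.388/45.388 + 0.0498 = 1.1159
τ_max = K·8FD/(πd³) → F_max = τ_allow·πd³/(8DK)
F_max = 480·π·9.8³/(8·121.0·1.1159) = 1.4193e+06/1080.2 = 1313.9 N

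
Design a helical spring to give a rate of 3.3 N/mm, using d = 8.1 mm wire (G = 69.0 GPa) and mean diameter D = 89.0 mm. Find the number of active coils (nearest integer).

16

N_a = Gd⁴/(8D³k) = (69.0×10³ × 8.1⁴)/(8 × 89.0³ × 3.3)
    = 2.97022e+08 / 1.86112e+07 = 15.96 → 16 coils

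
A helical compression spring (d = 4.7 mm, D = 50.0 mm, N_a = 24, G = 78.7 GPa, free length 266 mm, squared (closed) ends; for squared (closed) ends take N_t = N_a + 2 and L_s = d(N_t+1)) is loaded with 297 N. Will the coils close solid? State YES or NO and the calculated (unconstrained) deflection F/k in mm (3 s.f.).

YES, δ = 186 mm

k = Gd⁴/(8D³N_a) = (78.7×10³)(4.7⁴)/(8·50.0³·24) = 1.6001 N/mm
N_t = 26; L_s = 4.7·27 = 126.9 mm; δ_solid = L₀ − L_s = 266 − 126.9 = 139.1 mm
δ = F/k = 297/1.6001 = 185.61 mm
δ ≥ δ_solid → spring goes solid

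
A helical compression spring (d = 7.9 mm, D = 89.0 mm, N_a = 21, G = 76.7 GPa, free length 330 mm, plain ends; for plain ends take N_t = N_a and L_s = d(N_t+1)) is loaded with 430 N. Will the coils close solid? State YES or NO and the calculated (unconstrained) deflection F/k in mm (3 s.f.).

k = Gd⁴/(8D³N_a) = (76.7×10³)(7.9⁴)/(8·89.0³·21) = 2.5225 N/mm
N_t = 21; L_s = 7.9·22 = 173.8 mm; δ_solid = L₀ − L_s = 330 − 173.8 = 156.2 mm
δ = F/k = 430/2.5225 = 170.47 mm
δ ≥ δ_solid → spring goes solid

YES, δ = 170 mm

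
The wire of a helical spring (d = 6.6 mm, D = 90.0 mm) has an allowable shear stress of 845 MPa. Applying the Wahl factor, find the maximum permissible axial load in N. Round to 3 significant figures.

C = D/d = 90.0/6.6 = 13.6364
K_W = (4C−1)/(4C−4) + 0.615/C = 53.545/50.545 + 0.0451 = 1.1045
τ_max = K·8FD/(πd³) → F_max = τ_allow·πd³/(8DK)
F_max = 845·π·6.6³/(8·90.0·1.1045) = 7.632e+05/795.21 = 959.75 N

960 N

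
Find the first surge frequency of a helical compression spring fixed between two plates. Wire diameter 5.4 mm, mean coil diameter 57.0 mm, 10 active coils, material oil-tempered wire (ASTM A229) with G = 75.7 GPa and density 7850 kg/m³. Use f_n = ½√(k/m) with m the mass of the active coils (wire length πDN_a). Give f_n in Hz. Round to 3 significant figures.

k = Gd⁴/(8D³N_a) = (75.7×10³)(5.4⁴)/(8·57.0³·10) = 4.3447 N/mm = 4344.7 N/m
Wire length L = πDN_a = π·57.0·10 = 1790.7 mm
m = ρ·(πd²/4)·L = 7850 × 22.902×10⁻⁶ m² × 1.7907 m = 0.32194 kg
f_n = ½√(k/m) = 0.5·√(4344.7/0.32194) = 0.5·√(13495) = 58.085 Hz

58.1 Hz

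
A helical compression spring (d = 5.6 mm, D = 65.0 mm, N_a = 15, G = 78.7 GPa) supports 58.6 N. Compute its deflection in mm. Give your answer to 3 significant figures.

k = Gd⁴/(8D³N_a) = (78.7×10³)(5.6⁴)/(8·65.0³·15) = 2.3486 N/mm
δ = F/k = 58.6 / 2.3486 = 24.951 mm

25.0 mm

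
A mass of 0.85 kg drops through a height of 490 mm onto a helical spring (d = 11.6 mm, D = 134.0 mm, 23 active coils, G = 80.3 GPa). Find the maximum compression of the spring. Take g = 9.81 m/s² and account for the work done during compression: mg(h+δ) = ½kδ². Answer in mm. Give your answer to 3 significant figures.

52.5 mm

k = Gd⁴/(8D³N_a) = (80.3×10³)(11.6⁴)/(8·134.0³·23) = 3.2841 N/mm
W = mg = 0.85 × 9.81 = 8.3385 N
½kδ² − Wδ − Wh = 0 → δ = (W + √(W² + 2kWh))/k
δ = (8.3385 + √(69.531 + 26836.7))/3.2841 = (8.3385 + 164.03)/3.2841 = 52.486 mm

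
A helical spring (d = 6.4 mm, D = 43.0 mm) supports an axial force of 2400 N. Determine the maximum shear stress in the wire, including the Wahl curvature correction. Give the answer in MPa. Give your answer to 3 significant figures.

Spring index C = D/d = 43.0/6.4 = 6.7188
K_W = (4C−1)/(4C−4) + 0.615/C = 25.875/22.875 + 0.0915 = 1.2227
τ₀ = 8FD/(πd³) = 8·2400·43.0/(π·6.4³) = 825600/823.55 = 1002.5 MPa
τ_max = K·τ₀ = 1.2227 × 1002.5 = 1225.7 MPa

1230 MPa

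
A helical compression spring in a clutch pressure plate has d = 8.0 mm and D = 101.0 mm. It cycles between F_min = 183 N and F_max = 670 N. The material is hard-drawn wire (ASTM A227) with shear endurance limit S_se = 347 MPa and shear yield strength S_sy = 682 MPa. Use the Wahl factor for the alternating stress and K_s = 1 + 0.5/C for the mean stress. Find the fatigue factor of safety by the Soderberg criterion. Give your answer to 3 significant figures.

C = D/d = 101.0/8.0 = 12.6250; K_W = (4C−1)/(4C−4)+0.615/C = 1.1132; K_s = 1+0.5/C = 1.0396
F_a = (F_max−F_min)/2 = 243.5 N; F_m = (F_max+F_min)/2 = 426.5 N
τ_a = K_W·8F_aD/(πd³) = 1.1132 × 122.32 = 136.17 MPa
τ_m = K_s·8F_mD/(πd³) = 1.0396 × 214.24 = 222.73 MPa
Soderberg: 1/n_f = τ_a/S_se + τ_m/S_sy = 136.17/347 + 222.73/682 = 0.39241 + 0.32658 = 0.719
n_f = 1/0.719 = 1.391

1.39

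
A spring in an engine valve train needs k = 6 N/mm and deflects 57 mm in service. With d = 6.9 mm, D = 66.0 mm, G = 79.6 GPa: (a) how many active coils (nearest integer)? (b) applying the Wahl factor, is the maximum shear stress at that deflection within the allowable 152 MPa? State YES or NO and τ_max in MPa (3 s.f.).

(a) 13 coils; (b) NO, τ_max = 203 MPa

N_a = Gd⁴/(8D³k) = (79.6×10³)(6.9⁴)/(8·66.0³·6) = 13.07 → N_a = 13
Actual rate k = Gd⁴/(8D³·13) = 6.0345 N/mm
Working load F = kδ = 6.0345·57 = 343.97 N
C = 66.0/6.9 = 9.5652; K_W = (4C−1)/(4C−4)+0.615/C = 1.1519
τ_max = K_W·8FD/(πd³) = 1.1519·175.98 = 202.7 MPa
τ_max > 152 MPa → exceeds allowable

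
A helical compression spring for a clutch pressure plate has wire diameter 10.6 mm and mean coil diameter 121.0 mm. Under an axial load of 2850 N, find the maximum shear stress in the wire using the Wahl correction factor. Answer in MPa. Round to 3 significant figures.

830 MPa

Spring index C = D/d = 121.0/10.6 = 11.4151
K_W = (4C−1)/(4C−4) + 0.615/C = 44.660/41.660 + 0.0539 = 1.1259
τ₀ = 8FD/(πd³) = 8·2850·121.0/(π·10.6³) = 2.7588e+06/3741.7 = 737.31 MPa
τ_max = K·τ₀ = 1.1259 × 737.31 = 830.13 MPa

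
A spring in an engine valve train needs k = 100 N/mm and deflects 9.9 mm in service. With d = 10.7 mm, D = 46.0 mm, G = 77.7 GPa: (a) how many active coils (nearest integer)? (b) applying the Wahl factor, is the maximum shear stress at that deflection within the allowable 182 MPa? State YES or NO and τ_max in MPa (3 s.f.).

(a) 13 coils; (b) YES, τ_max = 131 MPa

N_a = Gd⁴/(8D³k) = (77.7×10³)(10.7⁴)/(8·46.0³·100) = 13.08 → N_a = 13
Actual rate k = Gd⁴/(8D³·13) = 100.61 N/mm
Working load F = kδ = 100.61·9.9 = 996.06 N
C = 46.0/10.7 = 4.2991; K_W = (4C−1)/(4C−4)+0.615/C = 1.3704
τ_max = K_W·8FD/(πd³) = 1.3704·95.243 = 130.52 MPa
τ_max ≤ 182 MPa → acceptable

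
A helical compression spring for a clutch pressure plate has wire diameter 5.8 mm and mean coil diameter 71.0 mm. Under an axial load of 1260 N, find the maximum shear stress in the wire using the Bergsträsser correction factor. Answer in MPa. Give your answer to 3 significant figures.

1290 MPa

Spring index C = D/d = 71.0/5.8 = 12.2414
K_B = (4C+2)/(4C−3) = 50.966/45.966 = 1.1088
τ₀ = 8FD/(πd³) = 8·1260·71.0/(π·5.8³) = 715680/612.96 = 1167.6 MPa
τ_max = K·τ₀ = 1.1088 × 1167.6 = 1294.6 MPa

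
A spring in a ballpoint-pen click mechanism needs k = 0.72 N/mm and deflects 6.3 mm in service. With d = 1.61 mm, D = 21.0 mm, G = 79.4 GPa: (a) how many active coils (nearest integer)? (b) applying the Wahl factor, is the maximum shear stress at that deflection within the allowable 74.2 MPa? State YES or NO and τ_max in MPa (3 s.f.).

N_a = Gd⁴/(8D³k) = (79.4×10³)(1.61⁴)/(8·21.0³·0.72) = 10 → N_a = 10
Actual rate k = Gd⁴/(8D³·10) = 0.72007 N/mm
Working load F = kδ = 0.72007·6.3 = 4.5365 N
C = 21.0/1.61 = 13.0435; K_W = (4C−1)/(4C−4)+0.615/C = 1.1094
τ_max = K_W·8FD/(πd³) = 1.1094·58.13 = 64.491 MPa
τ_max ≤ 74.2 MPa → acceptable

(a) 10 coils; (b) YES, τ_max = 64.5 MPa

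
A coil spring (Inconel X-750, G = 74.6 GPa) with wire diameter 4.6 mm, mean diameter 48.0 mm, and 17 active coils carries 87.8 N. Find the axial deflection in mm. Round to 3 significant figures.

39.5 mm

k = Gd⁴/(8D³N_a) = (74.6×10³)(4.6⁴)/(8·48.0³·17) = 2.2208 N/mm
δ = F/k = 87.8 / 2.2208 = 39.535 mm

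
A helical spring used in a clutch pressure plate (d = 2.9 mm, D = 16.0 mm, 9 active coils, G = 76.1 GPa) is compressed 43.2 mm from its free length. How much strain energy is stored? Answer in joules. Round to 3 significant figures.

17.0 J

k = Gd⁴/(8D³N_a) = (76.1×10³)(2.9⁴)/(8·16.0³·9) = 18.251 N/mm
U = ½kδ² = 0.5 × 18.251 × 43.2² = 17030 N·mm = 17.03 J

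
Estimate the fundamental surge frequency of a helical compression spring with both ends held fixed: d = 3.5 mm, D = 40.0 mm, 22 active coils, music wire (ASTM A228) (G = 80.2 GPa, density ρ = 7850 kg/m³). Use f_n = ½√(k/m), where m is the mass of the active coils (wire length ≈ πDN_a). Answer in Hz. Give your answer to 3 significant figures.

k = Gd⁴/(8D³N_a) = (80.2×10³)(3.5⁴)/(8·40.0³·22) = 1.0684 N/mm = 1068.4 N/m
Wire length L = πDN_a = π·40.0·22 = 2764.6 mm
m = ρ·(πd²/4)·L = 7850 × 9.6211×10⁻⁶ m² × 2.7646 m = 0.2088 kg
f_n = ½√(k/m) = 0.5·√(1068.4/0.2088) = 0.5·√(5117.1) = 35.767 Hz

35.8 Hz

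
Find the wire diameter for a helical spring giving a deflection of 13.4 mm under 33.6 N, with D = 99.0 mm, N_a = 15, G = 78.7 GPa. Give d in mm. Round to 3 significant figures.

7.80 mm

Required rate k = F/δ = 33.6/13.4 = 2.5075 N/mm
d = (8D³N_a·k / G)^(1/4) = (8·99.0³·15·2.5075 / (78.7×10³))^0.25
  = (3709.8)^0.25 = 7.8043 mm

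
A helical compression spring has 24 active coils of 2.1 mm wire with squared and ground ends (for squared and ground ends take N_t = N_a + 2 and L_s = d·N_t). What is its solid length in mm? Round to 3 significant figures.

54.6 mm

squared and ground ends: N_t = N_a + 2 = 24 + 2 = 26
L_s = d·N_t = 2.1 × 26 = 54.6 mm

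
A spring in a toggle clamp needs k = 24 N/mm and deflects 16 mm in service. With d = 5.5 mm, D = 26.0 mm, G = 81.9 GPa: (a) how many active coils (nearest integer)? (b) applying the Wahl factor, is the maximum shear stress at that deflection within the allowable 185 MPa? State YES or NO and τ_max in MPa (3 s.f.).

N_a = Gd⁴/(8D³k) = (81.9×10³)(5.5⁴)/(8·26.0³·24) = 22.21 → N_a = 22
Actual rate k = Gd⁴/(8D³·22) = 24.227 N/mm
Working load F = kδ = 24.227·16 = 387.63 N
C = 26.0/5.5 = 4.7273; K_W = (4C−1)/(4C−4)+0.615/C = 1.3313
τ_max = K_W·8FD/(πd³) = 1.3313·154.26 = 205.37 MPa
τ_max > 185 MPa → exceeds allowable

(a) 22 coils; (b) NO, τ_max = 205 MPa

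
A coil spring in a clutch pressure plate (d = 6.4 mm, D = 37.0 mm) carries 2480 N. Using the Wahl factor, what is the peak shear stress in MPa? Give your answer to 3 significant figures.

Spring index C = D/d = 37.0/6.4 = 5.7812
K_W = (4C−1)/(4C−4) + 0.615/C = 22.125/19.125 + 0.1064 = 1.2632
τ₀ = 8FD/(πd³) = 8·2480·37.0/(π·6.4³) = 734080/823.55 = 891.36 MPa
τ_max = K·τ₀ = 1.2632 × 891.36 = 1126 MPa

1130 MPa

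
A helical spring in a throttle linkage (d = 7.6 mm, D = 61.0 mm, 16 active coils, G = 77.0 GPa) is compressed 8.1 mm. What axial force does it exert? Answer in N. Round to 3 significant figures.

k = Gd⁴/(8D³N_a) = (77.0×10³)(7.6⁴)/(8·61.0³·16) = 8.8419 N/mm
F = k·δ = 8.8419 × 8.1 = 71.619 N

71.6 N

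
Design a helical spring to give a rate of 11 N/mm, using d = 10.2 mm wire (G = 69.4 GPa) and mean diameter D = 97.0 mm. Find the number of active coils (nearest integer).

N_a = Gd⁴/(8D³k) = (69.4×10³ × 10.2⁴)/(8 × 97.0³ × 11)
    = 7.51208e+08 / 8.03152e+07 = 9.353 → 9 coils

9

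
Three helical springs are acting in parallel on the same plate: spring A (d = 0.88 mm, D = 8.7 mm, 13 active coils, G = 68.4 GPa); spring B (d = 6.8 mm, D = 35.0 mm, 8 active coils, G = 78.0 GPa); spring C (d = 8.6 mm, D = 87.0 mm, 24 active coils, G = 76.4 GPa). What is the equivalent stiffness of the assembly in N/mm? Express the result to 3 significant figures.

64.7 N/mm

k_A = Gd⁴/(8D³N_a) = (68.4×10³)(0.88⁴)/(8·8.7³·13) = 0.59896 N/mm
k_B = Gd⁴/(8D³N_a) = (78.0×10³)(6.8⁴)/(8·35.0³·8) = 60.778 N/mm
k_C = Gd⁴/(8D³N_a) = (76.4×10³)(8.6⁴)/(8·87.0³·24) = 3.3054 N/mm
Parallel: k_eq = 0.59896 + 60.778 + 3.3054 = 64.682 N/mm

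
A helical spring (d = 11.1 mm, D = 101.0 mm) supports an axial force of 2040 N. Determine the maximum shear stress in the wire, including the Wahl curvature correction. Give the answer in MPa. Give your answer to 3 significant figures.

445 MPa

Spring index C = D/d = 101.0/11.1 = 9.0991
K_W = (4C−1)/(4C−4) + 0.615/C = 35.396/32.396 + 0.0676 = 1.1602
τ₀ = 8FD/(πd³) = 8·2040·101.0/(π·11.1³) = 1.64832e+06/4296.5 = 383.64 MPa
τ_max = K·τ₀ = 1.1602 × 383.64 = 445.09 MPa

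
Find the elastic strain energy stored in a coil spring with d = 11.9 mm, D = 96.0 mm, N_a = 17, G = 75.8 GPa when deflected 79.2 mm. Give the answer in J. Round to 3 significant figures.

k = Gd⁴/(8D³N_a) = (75.8×10³)(11.9⁴)/(8·96.0³·17) = 12.633 N/mm
U = ½kδ² = 0.5 × 12.633 × 79.2² = 39621 N·mm = 39.621 J

39.6 J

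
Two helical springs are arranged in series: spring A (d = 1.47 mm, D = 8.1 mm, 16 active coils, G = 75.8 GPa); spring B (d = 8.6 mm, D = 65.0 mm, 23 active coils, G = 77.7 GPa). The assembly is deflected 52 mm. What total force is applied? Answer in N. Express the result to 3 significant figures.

k_A = Gd⁴/(8D³N_a) = (75.8×10³)(1.47⁴)/(8·8.1³·16) = 5.2032 N/mm
k_B = Gd⁴/(8D³N_a) = (77.7×10³)(8.6⁴)/(8·65.0³·23) = 8.4112 N/mm
Series: 1/k_eq = 1/5.2032 + 1/8.4112 = 0.31108; k_eq = 3.2146 N/mm
F = k_eq·δ = 3.2146·52 = 167.16 N

167 N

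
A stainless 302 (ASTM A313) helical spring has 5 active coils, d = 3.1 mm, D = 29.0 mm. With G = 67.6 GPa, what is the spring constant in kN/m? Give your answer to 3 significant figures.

6.40 kN/m

k = Gd⁴/(8D³N_a) = (67.6×10³ × 3.1⁴) / (8 × 29.0³ × 5)
  = 6.243e+06 / 975560 = 6.3994 N/mm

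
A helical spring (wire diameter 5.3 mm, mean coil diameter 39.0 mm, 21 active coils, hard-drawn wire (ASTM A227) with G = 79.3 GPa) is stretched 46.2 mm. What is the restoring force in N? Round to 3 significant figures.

k = Gd⁴/(8D³N_a) = (79.3×10³)(5.3⁴)/(8·39.0³·21) = 6.2788 N/mm
F = k·δ = 6.2788 × 46.2 = 290.08 N

290 N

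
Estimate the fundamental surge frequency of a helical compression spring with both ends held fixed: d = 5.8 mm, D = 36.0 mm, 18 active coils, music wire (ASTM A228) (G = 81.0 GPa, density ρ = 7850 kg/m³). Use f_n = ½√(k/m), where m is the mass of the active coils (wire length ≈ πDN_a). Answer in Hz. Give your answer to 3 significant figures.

89.9 Hz

k = Gd⁴/(8D³N_a) = (81.0×10³)(5.8⁴)/(8·36.0³·18) = 13.644 N/mm = 13644 N/m
Wire length L = πDN_a = π·36.0·18 = 2035.8 mm
m = ρ·(πd²/4)·L = 7850 × 26.421×10⁻⁶ m² × 2.0358 m = 0.42222 kg
f_n = ½√(k/m) = 0.5·√(13644/0.42222) = 0.5·√(32314) = 89.88 Hz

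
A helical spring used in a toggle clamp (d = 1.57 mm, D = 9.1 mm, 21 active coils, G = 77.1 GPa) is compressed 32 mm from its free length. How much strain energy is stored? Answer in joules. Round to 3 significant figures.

1.89 J

k = Gd⁴/(8D³N_a) = (77.1×10³)(1.57⁴)/(8·9.1³·21) = 3.7002 N/mm
U = ½kδ² = 0.5 × 3.7002 × 32² = 1894.5 N·mm = 1.8945 J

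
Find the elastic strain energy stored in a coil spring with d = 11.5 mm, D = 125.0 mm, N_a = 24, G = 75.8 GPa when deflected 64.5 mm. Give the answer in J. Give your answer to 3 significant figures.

7.35 J

k = Gd⁴/(8D³N_a) = (75.8×10³)(11.5⁴)/(8·125.0³·24) = 3.5353 N/mm
U = ½kδ² = 0.5 × 3.5353 × 64.5² = 7353.9 N·mm = 7.3539 J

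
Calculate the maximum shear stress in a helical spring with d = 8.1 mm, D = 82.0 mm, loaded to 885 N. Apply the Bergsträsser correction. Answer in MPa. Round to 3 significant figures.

394 MPa

Spring index C = D/d = 82.0/8.1 = 10.1235
K_B = (4C+2)/(4C−3) = 42.494/37.494 = 1.1334
τ₀ = 8FD/(πd³) = 8·885·82.0/(π·8.1³) = 580560/1669.6 = 347.73 MPa
τ_max = K·τ₀ = 1.1334 × 347.73 = 394.1 MPa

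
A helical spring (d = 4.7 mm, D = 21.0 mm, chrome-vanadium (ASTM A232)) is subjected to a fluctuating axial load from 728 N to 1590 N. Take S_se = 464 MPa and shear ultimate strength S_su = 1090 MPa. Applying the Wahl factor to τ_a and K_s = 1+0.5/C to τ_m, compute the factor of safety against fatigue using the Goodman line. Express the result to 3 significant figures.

C = D/d = 21.0/4.7 = 4.4681; K_W = (4C−1)/(4C−4)+0.615/C = 1.3539; K_s = 1+0.5/C = 1.1119
F_a = (F_max−F_min)/2 = 431 N; F_m = (F_max+F_min)/2 = 1159 N
τ_a = K_W·8F_aD/(πd³) = 1.3539 × 221.99 = 300.56 MPa
τ_m = K_s·8F_mD/(πd³) = 1.1119 × 596.97 = 663.77 MPa
Goodman: 1/n_f = τ_a/S_se + τ_m/S_su = 300.56/464 + 663.77/1090 = 0.64776 + 0.60896 = 1.2567
n_f = 1/1.2567 = 0.7957

0.796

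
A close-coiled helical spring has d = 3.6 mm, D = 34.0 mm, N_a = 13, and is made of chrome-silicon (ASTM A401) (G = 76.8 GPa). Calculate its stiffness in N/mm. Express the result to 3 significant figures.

3.16 N/mm

k = Gd⁴/(8D³N_a) = (76.8×10³ × 3.6⁴) / (8 × 34.0³ × 13)
  = 1.28995e+07 / 4.08762e+06 = 3.1557 N/mm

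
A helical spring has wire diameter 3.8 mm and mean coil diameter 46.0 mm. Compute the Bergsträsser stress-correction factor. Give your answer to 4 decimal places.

1.1101

C = D/d = 46.0/3.8 = 12.1053
K_B = (4C+2)/(4C−3) = 50.421/45.421 = 1.1101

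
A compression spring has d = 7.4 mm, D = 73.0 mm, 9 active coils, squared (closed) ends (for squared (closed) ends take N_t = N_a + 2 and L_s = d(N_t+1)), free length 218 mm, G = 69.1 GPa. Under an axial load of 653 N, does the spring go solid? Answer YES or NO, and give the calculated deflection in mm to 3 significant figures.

k = Gd⁴/(8D³N_a) = (69.1×10³)(7.4⁴)/(8·73.0³·9) = 7.3978 N/mm
N_t = 11; L_s = 7.4·12 = 88.8 mm; δ_solid = L₀ − L_s = 218 − 88.8 = 129.2 mm
δ = F/k = 653/7.3978 = 88.269 mm
δ < δ_solid → spring does not go solid

NO, δ = 88.3 mm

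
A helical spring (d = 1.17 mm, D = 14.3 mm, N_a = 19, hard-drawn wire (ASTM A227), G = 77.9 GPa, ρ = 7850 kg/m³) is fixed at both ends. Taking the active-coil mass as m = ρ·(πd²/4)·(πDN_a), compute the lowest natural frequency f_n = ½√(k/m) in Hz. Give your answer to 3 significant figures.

107 Hz

k = Gd⁴/(8D³N_a) = (77.9×10³)(1.17⁴)/(8·14.3³·19) = 0.32842 N/mm = 328.42 N/m
Wire length L = πDN_a = π·14.3·19 = 853.57 mm
m = ρ·(πd²/4)·L = 7850 × 1.0751×10⁻⁶ m² × 0.85357 m = 0.007204 kg
f_n = ½√(k/m) = 0.5·√(328.42/0.007204) = 0.5·√(45589) = 106.76 Hz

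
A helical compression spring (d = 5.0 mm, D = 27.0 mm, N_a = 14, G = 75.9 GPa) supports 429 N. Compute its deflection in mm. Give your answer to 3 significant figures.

k = Gd⁴/(8D³N_a) = (75.9×10³)(5.0⁴)/(8·27.0³·14) = 21.519 N/mm
δ = F/k = 429 / 21.519 = 19.936 mm

19.9 mm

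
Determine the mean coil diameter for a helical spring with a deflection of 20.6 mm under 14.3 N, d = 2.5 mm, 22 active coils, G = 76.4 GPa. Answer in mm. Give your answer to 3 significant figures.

Required rate k = F/δ = 14.3/20.6 = 0.69417 N/mm
D = (Gd⁴/(8N_a·k))^(1/3) = (76.4×10³·2.5⁴/(8·22·0.69417))^(1/3)
  = (24427.1)^(1/3) = 29.0151 mm

29.0 mm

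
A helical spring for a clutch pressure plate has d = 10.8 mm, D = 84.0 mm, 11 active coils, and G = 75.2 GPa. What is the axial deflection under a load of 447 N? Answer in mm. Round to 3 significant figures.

22.8 mm

k = Gd⁴/(8D³N_a) = (75.2×10³)(10.8⁴)/(8·84.0³·11) = 19.615 N/mm
δ = F/k = 447 / 19.615 = 22.788 mm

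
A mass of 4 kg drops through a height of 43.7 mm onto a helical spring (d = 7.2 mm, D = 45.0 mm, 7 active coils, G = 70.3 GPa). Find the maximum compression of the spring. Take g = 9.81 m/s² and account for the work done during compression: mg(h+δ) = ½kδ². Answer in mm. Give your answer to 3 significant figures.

k = Gd⁴/(8D³N_a) = (70.3×10³)(7.2⁴)/(8·45.0³·7) = 37.022 N/mm
W = mg = 4 × 9.81 = 39.24 N
½kδ² − Wδ − Wh = 0 → δ = (W + √(W² + 2kWh))/k
δ = (39.24 + √(1539.8 + 126970))/37.022 = (39.24 + 358.48)/37.022 = 10.743 mm

10.7 mm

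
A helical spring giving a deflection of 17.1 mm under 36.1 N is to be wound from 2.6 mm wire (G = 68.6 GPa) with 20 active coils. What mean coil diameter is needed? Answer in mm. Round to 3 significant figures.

21.0 mm

Required rate k = F/δ = 36.1/17.1 = 2.1111 N/mm
D = (Gd⁴/(8N_a·k))^(1/3) = (68.6×10³·2.6⁴/(8·20·2.1111))^(1/3)
  = (9280.82)^(1/3) = 21.0150 mm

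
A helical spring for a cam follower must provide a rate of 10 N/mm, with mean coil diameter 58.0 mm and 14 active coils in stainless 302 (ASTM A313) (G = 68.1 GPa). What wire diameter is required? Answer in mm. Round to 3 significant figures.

d = (8D³N_a·k / G)^(1/4) = (8·58.0³·14·10 / (68.1×10³))^0.25
  = (3208.9)^0.25 = 7.5264 mm

7.53 mm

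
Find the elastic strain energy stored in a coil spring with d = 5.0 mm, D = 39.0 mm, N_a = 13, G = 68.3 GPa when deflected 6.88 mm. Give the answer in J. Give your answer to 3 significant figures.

k = Gd⁴/(8D³N_a) = (68.3×10³)(5.0⁴)/(8·39.0³·13) = 6.9195 N/mm
U = ½kδ² = 0.5 × 6.9195 × 6.88² = 163.76 N·mm = 0.16376 J

0.164 J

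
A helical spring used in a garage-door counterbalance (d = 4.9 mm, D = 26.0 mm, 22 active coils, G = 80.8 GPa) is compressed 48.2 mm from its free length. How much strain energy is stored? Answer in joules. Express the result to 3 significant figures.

k = Gd⁴/(8D³N_a) = (80.8×10³)(4.9⁴)/(8·26.0³·22) = 15.058 N/mm
U = ½kδ² = 0.5 × 15.058 × 48.2² = 17491 N·mm = 17.491 J

17.5 J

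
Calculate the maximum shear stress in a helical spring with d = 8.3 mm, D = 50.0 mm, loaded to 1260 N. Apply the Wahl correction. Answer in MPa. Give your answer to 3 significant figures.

Spring index C = D/d = 50.0/8.3 = 6.0241
K_W = (4C−1)/(4C−4) + 0.615/C = 23.096/20.096 + 0.1021 = 1.2514
τ₀ = 8FD/(πd³) = 8·1260·50.0/(π·8.3³) = 504000/1796.3 = 280.57 MPa
τ_max = K·τ₀ = 1.2514 × 280.57 = 351.1 MPa

351 MPa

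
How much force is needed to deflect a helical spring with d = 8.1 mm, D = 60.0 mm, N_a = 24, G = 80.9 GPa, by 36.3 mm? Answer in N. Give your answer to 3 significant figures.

k = Gd⁴/(8D³N_a) = (80.9×10³)(8.1⁴)/(8·60.0³·24) = 8.3972 N/mm
F = k·δ = 8.3972 × 36.3 = 304.82 N

305 N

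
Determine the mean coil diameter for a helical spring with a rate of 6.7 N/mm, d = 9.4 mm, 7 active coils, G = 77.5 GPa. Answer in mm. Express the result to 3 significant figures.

117 mm

D = (Gd⁴/(8N_a·k))^(1/3) = (77.5×10³·9.4⁴/(8·7·6.7))^(1/3)
  = (1.61269e+06)^(1/3) = 117.2691 mm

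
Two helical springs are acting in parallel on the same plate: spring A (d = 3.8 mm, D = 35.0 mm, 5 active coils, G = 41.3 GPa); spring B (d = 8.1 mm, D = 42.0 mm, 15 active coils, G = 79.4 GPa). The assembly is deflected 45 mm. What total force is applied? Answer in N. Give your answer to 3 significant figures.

k_A = Gd⁴/(8D³N_a) = (41.3×10³)(3.8⁴)/(8·35.0³·5) = 5.0213 N/mm
k_B = Gd⁴/(8D³N_a) = (79.4×10³)(8.1⁴)/(8·42.0³·15) = 38.444 N/mm
Parallel: k_eq = 5.0213 + 38.444 = 43.466 N/mm
F = k_eq·δ = 43.466·45 = 1956 N

1960 N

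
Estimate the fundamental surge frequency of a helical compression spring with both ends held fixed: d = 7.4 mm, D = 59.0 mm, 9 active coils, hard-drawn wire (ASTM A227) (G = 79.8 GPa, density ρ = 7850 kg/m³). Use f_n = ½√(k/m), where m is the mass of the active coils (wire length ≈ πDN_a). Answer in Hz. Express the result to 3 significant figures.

84.8 Hz

k = Gd⁴/(8D³N_a) = (79.8×10³)(7.4⁴)/(8·59.0³·9) = 16.182 N/mm = 16182 N/m
Wire length L = πDN_a = π·59.0·9 = 1668.2 mm
m = ρ·(πd²/4)·L = 7850 × 43.008×10⁻⁶ m² × 1.6682 m = 0.56321 kg
f_n = ½√(k/m) = 0.5·√(16182/0.56321) = 0.5·√(28733) = 84.753 Hz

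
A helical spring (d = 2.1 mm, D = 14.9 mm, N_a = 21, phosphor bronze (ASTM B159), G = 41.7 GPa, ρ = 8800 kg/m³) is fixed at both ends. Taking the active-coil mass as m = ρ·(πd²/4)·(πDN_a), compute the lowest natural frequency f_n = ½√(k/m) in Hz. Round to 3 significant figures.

110 Hz

k = Gd⁴/(8D³N_a) = (41.7×10³)(2.1⁴)/(8·14.9³·21) = 1.4593 N/mm = 1459.3 N/m
Wire length L = πDN_a = π·14.9·21 = 983 mm
m = ρ·(πd²/4)·L = 8800 × 3.4636×10⁻⁶ m² × 0.983 m = 0.029962 kg
f_n = ½√(k/m) = 0.5·√(1459.3/0.029962) = 0.5·√(48706) = 110.35 Hz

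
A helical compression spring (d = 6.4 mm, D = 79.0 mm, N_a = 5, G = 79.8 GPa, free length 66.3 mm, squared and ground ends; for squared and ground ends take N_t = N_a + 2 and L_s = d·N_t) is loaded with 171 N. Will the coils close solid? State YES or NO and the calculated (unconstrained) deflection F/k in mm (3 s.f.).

k = Gd⁴/(8D³N_a) = (79.8×10³)(6.4⁴)/(8·79.0³·5) = 6.7886 N/mm
N_t = 7; L_s = 6.4·7 = 44.8 mm; δ_solid = L₀ − L_s = 66.3 − 44.8 = 21.5 mm
δ = F/k = 171/6.7886 = 25.189 mm
δ ≥ δ_solid → spring goes solid

YES, δ = 25.2 mm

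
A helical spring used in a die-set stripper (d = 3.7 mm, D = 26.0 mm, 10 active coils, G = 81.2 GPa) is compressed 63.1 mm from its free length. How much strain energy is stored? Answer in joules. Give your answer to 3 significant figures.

k = Gd⁴/(8D³N_a) = (81.2×10³)(3.7⁴)/(8·26.0³·10) = 10.823 N/mm
U = ½kδ² = 0.5 × 10.823 × 63.1² = 21547 N·mm = 21.547 J

21.5 J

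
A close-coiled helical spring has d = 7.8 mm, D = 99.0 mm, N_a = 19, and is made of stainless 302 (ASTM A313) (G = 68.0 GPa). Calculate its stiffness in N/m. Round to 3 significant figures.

1710 N/m

k = Gd⁴/(8D³N_a) = (68.0×10³ × 7.8⁴) / (8 × 99.0³ × 19)
  = 2.51702e+08 / 1.47485e+08 = 1.7066 N/mm = 1706.6 N/m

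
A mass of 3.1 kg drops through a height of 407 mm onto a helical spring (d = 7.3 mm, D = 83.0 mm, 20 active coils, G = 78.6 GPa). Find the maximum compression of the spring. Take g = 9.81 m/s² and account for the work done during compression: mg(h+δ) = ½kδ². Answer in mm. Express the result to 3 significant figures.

k = Gd⁴/(8D³N_a) = (78.6×10³)(7.3⁴)/(8·83.0³·20) = 2.4398 N/mm
W = mg = 3.1 × 9.81 = 30.411 N
½kδ² − Wδ − Wh = 0 → δ = (W + √(W² + 2kWh))/k
δ = (30.411 + √(924.83 + 60396.9))/2.4398 = (30.411 + 247.63)/2.4398 = 113.96 mm

114 mm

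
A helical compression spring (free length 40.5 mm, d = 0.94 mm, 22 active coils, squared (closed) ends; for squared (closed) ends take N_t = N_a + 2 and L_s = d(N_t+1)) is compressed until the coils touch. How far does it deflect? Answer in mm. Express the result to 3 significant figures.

17.0 mm

N_t = 24; L_s = 0.94·25 = 23.5 mm
δ_solid = L₀ − L_s = 40.5 − 23.5 = 17 mm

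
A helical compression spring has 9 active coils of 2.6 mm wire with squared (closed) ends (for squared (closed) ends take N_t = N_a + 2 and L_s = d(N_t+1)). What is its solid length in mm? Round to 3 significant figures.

31.2 mm

squared (closed) ends: N_t = N_a + 2 = 9 + 2 = 11
L_s = d·(N_t+1) = 2.6 × 12 = 31.2 mm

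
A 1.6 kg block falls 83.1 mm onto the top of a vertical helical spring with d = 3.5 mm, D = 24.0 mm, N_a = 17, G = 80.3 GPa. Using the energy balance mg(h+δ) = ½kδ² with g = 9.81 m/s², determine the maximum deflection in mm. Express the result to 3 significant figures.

k = Gd⁴/(8D³N_a) = (80.3×10³)(3.5⁴)/(8·24.0³·17) = 6.4094 N/mm
W = mg = 1.6 × 9.81 = 15.696 N
½kδ² − Wδ − Wh = 0 → δ = (W + √(W² + 2kWh))/k
δ = (15.696 + √(246.36 + 16720))/6.4094 = (15.696 + 130.25)/6.4094 = 22.771 mm

22.8 mm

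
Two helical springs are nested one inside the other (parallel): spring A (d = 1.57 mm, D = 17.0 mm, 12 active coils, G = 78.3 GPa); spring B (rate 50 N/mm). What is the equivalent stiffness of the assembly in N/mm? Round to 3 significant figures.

k_A = Gd⁴/(8D³N_a) = (78.3×10³)(1.57⁴)/(8·17.0³·12) = 1.0087 N/mm
Parallel: k_eq = 1.0087 + 50 = 51.009 N/mm

51.0 N/mm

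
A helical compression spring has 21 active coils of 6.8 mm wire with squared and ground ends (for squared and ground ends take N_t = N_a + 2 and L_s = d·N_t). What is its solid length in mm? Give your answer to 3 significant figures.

156 mm

squared and ground ends: N_t = N_a + 2 = 21 + 2 = 23
L_s = d·N_t = 6.8 × 23 = 156.4 mm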